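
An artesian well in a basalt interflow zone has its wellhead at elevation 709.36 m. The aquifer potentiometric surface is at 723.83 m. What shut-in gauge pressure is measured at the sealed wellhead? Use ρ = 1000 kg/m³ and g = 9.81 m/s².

Head above the cap: Δh = 723.83 − 709.36 = 14.47 m.
P = ρgΔh = 1000 × 9.81 × 14.47 = 141951 Pa ≈ 142 kPa.

P ≈ 142 kPa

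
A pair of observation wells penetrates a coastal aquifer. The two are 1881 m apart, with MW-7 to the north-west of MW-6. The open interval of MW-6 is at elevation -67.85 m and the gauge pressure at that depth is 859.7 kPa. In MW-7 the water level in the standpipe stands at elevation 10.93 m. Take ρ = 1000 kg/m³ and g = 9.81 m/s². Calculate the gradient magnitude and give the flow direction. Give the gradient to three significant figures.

Pressure head at MW-6: ψ = P/(ρg) = 859.7×1000 / (1000 × 9.81) = 87.64 m.
Total head at MW-6: h = z + ψ = -67.85 + 87.64 = 19.79 m.
Total head at MW-7: h = 10.93 m (water level in the piezometer is the total head).
Head difference: h(MW-6) − h(MW-7) = 19.79 − 10.93 = 8.86 m.
Hydraulic gradient: i = |Δh| / L = 8.86 / 1881 = 0.00471.
Flow is from higher to lower head: from MW-6 toward MW-7, i.e. toward the north-west.

i ≈ 0.00471; groundwater flows toward the north-west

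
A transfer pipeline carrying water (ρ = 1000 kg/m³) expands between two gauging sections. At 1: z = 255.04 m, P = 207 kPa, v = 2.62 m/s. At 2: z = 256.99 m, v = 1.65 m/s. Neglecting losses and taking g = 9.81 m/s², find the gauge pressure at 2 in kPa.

P₂ ≈ 190 kPa

Pressure head at 1: ψ₁ = P₁/(ρg) = 207×1000 / (1000 × 9.81) = 21.10 m.
Velocity heads: v₁²/2g = 2.62²/19.62 = 0.350 m; v₂²/2g = 1.65²/19.62 = 0.139 m.
Total head H = z₁ + ψ₁ + v₁²/2g = 255.04 + 21.10 + 0.350 = 276.49 m.
ψ₂ = H − z₂ − v₂²/2g = 276.49 − 256.99 − 0.139 = 19.36 m.
P₂ = ρgψ₂ = 1000 × 9.81 × 19.36 ≈ 190 kPa.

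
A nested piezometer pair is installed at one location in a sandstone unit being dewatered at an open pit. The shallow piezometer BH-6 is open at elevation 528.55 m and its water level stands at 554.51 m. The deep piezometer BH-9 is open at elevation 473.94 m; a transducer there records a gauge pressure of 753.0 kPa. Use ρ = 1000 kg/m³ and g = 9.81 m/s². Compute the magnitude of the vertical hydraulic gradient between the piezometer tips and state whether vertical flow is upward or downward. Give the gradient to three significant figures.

|i_v| ≈ 0.0698; vertical flow is downward

Total head at BH-6: h = 554.51 m (water level in the standpipe).
Pressure head at BH-9: ψ = P/(ρg) = 753.0×1000 / (1000 × 9.81) = 76.76 m.
Total head at BH-9: h = z + ψ = 473.94 + 76.76 = 550.70 m.
Δh = h(BH-6) − h(BH-9) = 554.51 − 550.70 = 3.81 m.
Vertical separation Δz = 528.55 − 473.94 = 54.61 m.
|i_v| = |Δh| / Δz = 3.81 / 54.61 = 0.0698.
Head is higher in the shallow piezometer, so vertical flow is downward (recharge condition).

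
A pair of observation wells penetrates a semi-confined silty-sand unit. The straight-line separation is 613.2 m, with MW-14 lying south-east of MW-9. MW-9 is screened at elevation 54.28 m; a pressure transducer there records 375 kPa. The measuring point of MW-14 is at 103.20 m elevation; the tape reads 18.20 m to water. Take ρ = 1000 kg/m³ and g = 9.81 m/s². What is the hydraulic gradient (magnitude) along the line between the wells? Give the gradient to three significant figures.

i ≈ 0.0122

Pressure head at MW-9: ψ = P/(ρg) = 375×1000 / (1000 × 9.81) = 38.23 m.
Total head at MW-9: h = z + ψ = 54.28 + 38.23 = 92.51 m.
Total head at MW-14: h = 103.20 − 18.20 = 85.00 m.
Head difference: h(MW-9) − h(MW-14) = 92.51 − 85.00 = 7.51 m.
Hydraulic gradient: i = |Δh| / L = 7.51 / 613.2 = 0.0122.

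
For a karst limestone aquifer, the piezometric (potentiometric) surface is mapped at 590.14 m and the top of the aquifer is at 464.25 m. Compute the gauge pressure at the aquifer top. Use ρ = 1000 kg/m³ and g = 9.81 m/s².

Pressure head at the aquifer top: ψ = h − z = 590.14 − 464.25 = 125.89 m.
P = ρgψ = 1000 × 9.81 × 125.89 = 1234981 Pa ≈ 1230 kPa.

P ≈ 1230 kPa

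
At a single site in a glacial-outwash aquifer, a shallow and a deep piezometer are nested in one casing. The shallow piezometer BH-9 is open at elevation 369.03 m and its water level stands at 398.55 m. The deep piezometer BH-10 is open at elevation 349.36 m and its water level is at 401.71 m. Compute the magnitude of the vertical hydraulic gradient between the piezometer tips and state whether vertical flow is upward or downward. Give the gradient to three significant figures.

|i_v| ≈ 0.161; vertical flow is upward

Total head at BH-9: h = 398.55 m (water level in the standpipe).
Total head at BH-10: h = 401.71 m.
Δh = h(BH-9) − h(BH-10) = 398.55 − 401.71 = -3.16 m.
Vertical separation Δz = 369.03 − 349.36 = 19.67 m.
|i_v| = |Δh| / Δz = 3.16 / 19.67 = 0.161.
Head is higher in the deep piezometer, so vertical flow is upward (discharge condition).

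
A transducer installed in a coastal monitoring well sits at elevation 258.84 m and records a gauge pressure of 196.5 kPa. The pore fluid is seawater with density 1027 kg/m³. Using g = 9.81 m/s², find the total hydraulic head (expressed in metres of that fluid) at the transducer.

ψ = P/(ρg) = 196.5×1000 / (1027 × 9.81) = 19.50 m.
h = z + ψ = 258.84 + 19.50 = 278.34 m.

h ≈ 278.34 m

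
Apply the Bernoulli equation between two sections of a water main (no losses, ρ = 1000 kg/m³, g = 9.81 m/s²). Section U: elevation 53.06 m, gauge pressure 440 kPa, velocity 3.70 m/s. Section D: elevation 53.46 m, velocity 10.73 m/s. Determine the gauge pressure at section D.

P₂ ≈ 385 kPa

Pressure head at U: ψ₁ = P₁/(ρg) = 440×1000 / (1000 × 9.81) = 44.85 m.
Velocity heads: v₁²/2g = 3.70²/19.62 = 0.698 m; v₂²/2g = 10.73²/19.62 = 5.868 m.
Total head H = z₁ + ψ₁ + v₁²/2g = 53.06 + 44.85 + 0.698 = 98.61 m.
ψ₂ = H − z₂ − v₂²/2g = 98.61 − 53.46 − 5.868 = 39.28 m.
P₂ = ρgψ₂ = 1000 × 9.81 × 39.28 ≈ 385 kPa.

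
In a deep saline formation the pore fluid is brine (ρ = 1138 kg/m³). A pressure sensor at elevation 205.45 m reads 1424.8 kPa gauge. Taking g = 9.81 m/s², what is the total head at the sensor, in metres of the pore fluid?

h ≈ 333.08 m

ψ = P/(ρg) = 1424.8×1000 / (1138 × 9.81) = 127.63 m.
h = z + ψ = 205.45 + 127.63 = 333.08 m.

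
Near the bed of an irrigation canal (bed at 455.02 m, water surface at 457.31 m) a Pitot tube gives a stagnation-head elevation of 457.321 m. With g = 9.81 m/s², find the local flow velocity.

Near the bed, under hydrostatic conditions, the piezometric head (z + ψ) equals the free-surface elevation, 457.31 m.
Velocity head = total − piezometric = 457.321 − 457.31 = 0.011 m.
v = √(2g·h_v) = √(2 × 9.81 × 0.011) = 0.465 m/s.

v ≈ 0.465 m/s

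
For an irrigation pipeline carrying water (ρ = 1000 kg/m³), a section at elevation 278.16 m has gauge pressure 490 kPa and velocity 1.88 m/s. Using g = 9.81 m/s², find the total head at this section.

h ≈ 328.29 m

Pressure head ψ = P/(ρg) = 490×1000 / (1000 × 9.81) = 49.95 m.
Velocity head = v²/(2g) = 1.88² / (2 × 9.81) = 0.180 m.
h = z + ψ + v²/(2g) = 278.16 + 49.95 + 0.180 = 328.29 m.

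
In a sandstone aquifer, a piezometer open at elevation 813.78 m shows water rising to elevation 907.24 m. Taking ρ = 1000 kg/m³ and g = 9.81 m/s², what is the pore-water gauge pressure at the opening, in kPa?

P ≈ 917 kPa

Pressure head ψ = h − z = 907.24 − 813.78 = 93.46 m.
P = ρgψ = 1000 × 9.81 × 93.46 = 916843 Pa ≈ 917 kPa.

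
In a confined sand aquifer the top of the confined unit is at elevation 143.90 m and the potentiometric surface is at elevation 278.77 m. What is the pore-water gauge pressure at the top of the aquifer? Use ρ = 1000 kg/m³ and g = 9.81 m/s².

P ≈ 1320 kPa

Pressure head at the aquifer top: ψ = h − z = 278.77 − 143.90 = 134.87 m.
P = ρgψ = 1000 × 9.81 × 134.87 = 1323075 Pa ≈ 1320 kPa.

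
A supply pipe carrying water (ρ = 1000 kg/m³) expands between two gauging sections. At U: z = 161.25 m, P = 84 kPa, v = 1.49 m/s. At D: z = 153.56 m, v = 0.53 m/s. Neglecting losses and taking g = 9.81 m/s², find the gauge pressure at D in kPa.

Pressure head at U: ψ₁ = P₁/(ρg) = 84×1000 / (1000 × 9.81) = 8.56 m.
Velocity heads: v₁²/2g = 1.49²/19.62 = 0.113 m; v₂²/2g = 0.53²/19.62 = 0.014 m.
Total head H = z₁ + ψ₁ + v₁²/2g = 161.25 + 8.56 + 0.113 = 169.92 m.
ψ₂ = H − z₂ − v₂²/2g = 169.92 − 153.56 − 0.014 = 16.35 m.
P₂ = ρgψ₂ = 1000 × 9.81 × 16.35 ≈ 160 kPa.

P₂ ≈ 160 kPa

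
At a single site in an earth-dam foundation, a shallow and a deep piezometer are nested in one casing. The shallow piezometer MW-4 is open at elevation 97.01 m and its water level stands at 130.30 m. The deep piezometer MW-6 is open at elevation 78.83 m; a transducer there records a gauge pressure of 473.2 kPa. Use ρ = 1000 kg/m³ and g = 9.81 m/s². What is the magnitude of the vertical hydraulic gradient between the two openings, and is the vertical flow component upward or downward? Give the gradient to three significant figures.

Total head at MW-4: h = 130.30 m (water level in the standpipe).
Pressure head at MW-6: ψ = P/(ρg) = 473.2×1000 / (1000 × 9.81) = 48.24 m.
Total head at MW-6: h = z + ψ = 78.83 + 48.24 = 127.07 m.
Δh = h(MW-4) − h(MW-6) = 130.30 − 127.07 = 3.23 m.
Vertical separation Δz = 97.01 − 78.83 = 18.18 m.
|i_v| = |Δh| / Δz = 3.23 / 18.18 = 0.178.
Head is higher in the shallow piezometer, so vertical flow is downward (recharge condition).

|i_v| ≈ 0.178; vertical flow is downward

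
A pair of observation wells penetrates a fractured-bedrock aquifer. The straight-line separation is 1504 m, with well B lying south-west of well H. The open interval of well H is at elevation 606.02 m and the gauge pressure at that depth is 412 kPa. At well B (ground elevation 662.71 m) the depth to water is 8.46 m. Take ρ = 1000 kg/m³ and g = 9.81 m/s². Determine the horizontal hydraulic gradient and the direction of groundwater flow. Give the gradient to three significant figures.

Pressure head at well H: ψ = P/(ρg) = 412×1000 / (1000 × 9.81) = 42.00 m.
Total head at well H: h = z + ψ = 606.02 + 42.00 = 648.02 m.
Total head at well B: h = 662.71 − 8.46 = 654.25 m.
Head difference: h(well H) − h(well B) = 648.02 − 654.25 = -6.23 m.
Hydraulic gradient: i = |Δh| / L = 6.23 / 1504 = 0.00414.
Flow is from higher to lower head: from well B toward well H, i.e. toward the north-east.

i ≈ 0.00414; groundwater flows toward the north-east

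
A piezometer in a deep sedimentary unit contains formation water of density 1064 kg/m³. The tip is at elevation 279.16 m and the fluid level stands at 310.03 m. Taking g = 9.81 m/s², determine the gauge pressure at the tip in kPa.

P ≈ 322 kPa

Pressure head ψ = h − z = 310.03 − 279.16 = 30.87 m.
P = ρgψ = 1064 × 9.81 × 30.87 = 322216 Pa ≈ 322 kPa.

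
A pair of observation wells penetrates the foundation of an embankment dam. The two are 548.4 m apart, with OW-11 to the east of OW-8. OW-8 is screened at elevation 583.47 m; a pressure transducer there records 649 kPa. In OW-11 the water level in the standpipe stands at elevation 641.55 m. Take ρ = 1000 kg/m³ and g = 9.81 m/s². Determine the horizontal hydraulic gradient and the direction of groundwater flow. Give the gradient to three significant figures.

i ≈ 0.0147; groundwater flows toward the east

Pressure head at OW-8: ψ = P/(ρg) = 649×1000 / (1000 × 9.81) = 66.16 m.
Total head at OW-8: h = z + ψ = 583.47 + 66.16 = 649.63 m.
Total head at OW-11: h = 641.55 m (water level in the piezometer is the total head).
Head difference: h(OW-8) − h(OW-11) = 649.63 − 641.55 = 8.08 m.
Hydraulic gradient: i = |Δh| / L = 8.08 / 548.4 = 0.0147.
Flow is from higher to lower head: from OW-8 toward OW-11, i.e. toward the east.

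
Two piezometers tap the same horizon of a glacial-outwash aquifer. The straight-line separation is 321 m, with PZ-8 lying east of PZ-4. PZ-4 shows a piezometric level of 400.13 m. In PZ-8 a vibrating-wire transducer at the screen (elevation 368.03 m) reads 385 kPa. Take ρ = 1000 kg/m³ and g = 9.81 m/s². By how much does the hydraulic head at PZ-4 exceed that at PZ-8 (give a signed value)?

Δh ≈ -7.15 m

Total head at PZ-4: h = 400.13 m (water level in the piezometer is the total head).
Pressure head at PZ-8: ψ = P/(ρg) = 385×1000 / (1000 × 9.81) = 39.25 m.
Total head at PZ-8: h = z + ψ = 368.03 + 39.25 = 407.28 m.
Head difference: h(PZ-4) − h(PZ-8) = 400.13 − 407.28 = -7.15 m.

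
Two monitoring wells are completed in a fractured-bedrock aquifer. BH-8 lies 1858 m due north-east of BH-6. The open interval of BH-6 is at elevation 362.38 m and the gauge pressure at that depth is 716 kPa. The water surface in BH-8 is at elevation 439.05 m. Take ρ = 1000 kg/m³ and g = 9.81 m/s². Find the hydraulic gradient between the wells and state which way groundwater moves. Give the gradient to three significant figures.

i ≈ 0.00198; groundwater flows toward the south-west

Pressure head at BH-6: ψ = P/(ρg) = 716×1000 / (1000 × 9.81) = 72.99 m.
Total head at BH-6: h = z + ψ = 362.38 + 72.99 = 435.37 m.
Total head at BH-8: h = 439.05 m (water level in the piezometer is the total head).
Head difference: h(BH-6) − h(BH-8) = 435.37 − 439.05 = -3.68 m.
Hydraulic gradient: i = |Δh| / L = 3.68 / 1858 = 0.00198.
Flow is from higher to lower head: from BH-8 toward BH-6, i.e. toward the south-west.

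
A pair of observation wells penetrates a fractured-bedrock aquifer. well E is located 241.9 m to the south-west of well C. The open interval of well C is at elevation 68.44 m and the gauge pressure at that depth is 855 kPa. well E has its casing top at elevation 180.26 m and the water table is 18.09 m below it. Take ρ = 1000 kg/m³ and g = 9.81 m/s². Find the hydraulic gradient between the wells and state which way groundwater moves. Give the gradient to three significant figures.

i ≈ 0.0272; groundwater flows toward the north-east

Pressure head at well C: ψ = P/(ρg) = 855×1000 / (1000 × 9.81) = 87.16 m.
Total head at well C: h = z + ψ = 68.44 + 87.16 = 155.60 m.
Total head at well E: h = 180.26 − 18.09 = 162.17 m.
Head difference: h(well C) − h(well E) = 155.60 − 162.17 = -6.57 m.
Hydraulic gradient: i = |Δh| / L = 6.57 / 241.9 = 0.0272.
Flow is from higher to lower head: from well E toward well C, i.e. toward the north-east.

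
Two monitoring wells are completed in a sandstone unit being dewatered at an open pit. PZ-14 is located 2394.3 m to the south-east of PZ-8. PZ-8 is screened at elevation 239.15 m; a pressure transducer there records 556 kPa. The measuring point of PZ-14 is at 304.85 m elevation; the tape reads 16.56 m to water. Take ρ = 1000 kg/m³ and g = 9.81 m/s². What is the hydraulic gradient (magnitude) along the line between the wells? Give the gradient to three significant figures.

i ≈ 0.00315

Pressure head at PZ-8: ψ = P/(ρg) = 556×1000 / (1000 × 9.81) = 56.68 m.
Total head at PZ-8: h = z + ψ = 239.15 + 56.68 = 295.83 m.
Total head at PZ-14: h = 304.85 − 16.56 = 288.29 m.
Head difference: h(PZ-8) − h(PZ-14) = 295.83 − 288.29 = 7.54 m.
Hydraulic gradient: i = |Δh| / L = 7.54 / 2394.3 = 0.00315.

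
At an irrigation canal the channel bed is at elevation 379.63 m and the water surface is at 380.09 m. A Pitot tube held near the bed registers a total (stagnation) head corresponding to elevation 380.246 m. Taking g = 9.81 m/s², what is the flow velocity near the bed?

Near the bed, under hydrostatic conditions, the piezometric head (z + ψ) equals the free-surface elevation, 380.09 m.
Velocity head = total − piezometric = 380.246 − 380.09 = 0.156 m.
v = √(2g·h_v) = √(2 × 9.81 × 0.156) = 1.75 m/s.

v ≈ 1.75 m/s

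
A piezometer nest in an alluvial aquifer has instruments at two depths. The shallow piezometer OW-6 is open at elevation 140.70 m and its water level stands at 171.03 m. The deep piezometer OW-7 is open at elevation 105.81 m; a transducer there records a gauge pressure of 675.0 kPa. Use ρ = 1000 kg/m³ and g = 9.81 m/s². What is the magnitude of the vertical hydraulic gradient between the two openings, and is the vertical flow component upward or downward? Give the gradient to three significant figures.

|i_v| ≈ 0.103; vertical flow is upward

Total head at OW-6: h = 171.03 m (water level in the standpipe).
Pressure head at OW-7: ψ = P/(ρg) = 675.0×1000 / (1000 × 9.81) = 68.81 m.
Total head at OW-7: h = z + ψ = 105.81 + 68.81 = 174.62 m.
Δh = h(OW-6) − h(OW-7) = 171.03 − 174.62 = -3.59 m.
Vertical separation Δz = 140.70 − 105.81 = 34.89 m.
|i_v| = |Δh| / Δz = 3.59 / 34.89 = 0.103.
Head is higher in the deep piezometer, so vertical flow is upward (discharge condition).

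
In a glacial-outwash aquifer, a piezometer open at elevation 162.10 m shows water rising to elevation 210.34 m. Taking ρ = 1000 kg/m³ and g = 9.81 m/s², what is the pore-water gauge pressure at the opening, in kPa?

P ≈ 473 kPa

Pressure head ψ = h − z = 210.34 − 162.10 = 48.24 m.
P = ρgψ = 1000 × 9.81 × 48.24 = 473234 Pa ≈ 473 kPa.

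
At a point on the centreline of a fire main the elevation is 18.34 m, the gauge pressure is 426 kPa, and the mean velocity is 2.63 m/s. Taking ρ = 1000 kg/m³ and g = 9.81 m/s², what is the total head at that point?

Pressure head ψ = P/(ρg) = 426×1000 / (1000 × 9.81) = 43.43 m.
Velocity head = v²/(2g) = 2.63² / (2 × 9.81) = 0.353 m.
h = z + ψ + v²/(2g) = 18.34 + 43.43 + 0.353 = 62.12 m.

h ≈ 62.12 m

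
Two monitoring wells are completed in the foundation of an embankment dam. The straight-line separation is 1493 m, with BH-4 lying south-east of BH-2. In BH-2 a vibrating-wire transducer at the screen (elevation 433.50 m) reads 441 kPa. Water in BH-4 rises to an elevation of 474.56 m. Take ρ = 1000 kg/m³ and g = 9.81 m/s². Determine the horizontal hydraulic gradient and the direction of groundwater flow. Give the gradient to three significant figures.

i ≈ 0.00261; groundwater flows toward the south-east

Pressure head at BH-2: ψ = P/(ρg) = 441×1000 / (1000 × 9.81) = 44.95 m.
Total head at BH-2: h = z + ψ = 433.50 + 44.95 = 478.45 m.
Total head at BH-4: h = 474.56 m (water level in the piezometer is the total head).
Head difference: h(BH-2) − h(BH-4) = 478.45 − 474.56 = 3.89 m.
Hydraulic gradient: i = |Δh| / L = 3.89 / 1493 = 0.00261.
Flow is from higher to lower head: from BH-2 toward BH-4, i.e. toward the south-east.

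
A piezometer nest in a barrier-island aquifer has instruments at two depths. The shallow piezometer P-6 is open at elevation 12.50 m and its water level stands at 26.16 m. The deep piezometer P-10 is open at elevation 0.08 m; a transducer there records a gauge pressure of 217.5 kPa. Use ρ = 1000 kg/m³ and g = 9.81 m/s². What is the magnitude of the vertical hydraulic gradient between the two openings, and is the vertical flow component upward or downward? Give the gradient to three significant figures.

Total head at P-6: h = 26.16 m (water level in the standpipe).
Pressure head at P-10: ψ = P/(ρg) = 217.5×1000 / (1000 × 9.81) = 22.17 m.
Total head at P-10: h = z + ψ = 0.08 + 22.17 = 22.25 m.
Δh = h(P-6) − h(P-10) = 26.16 − 22.25 = 3.91 m.
Vertical separation Δz = 12.50 − 0.08 = 12.42 m.
|i_v| = |Δh| / Δz = 3.91 / 12.42 = 0.315.
Head is higher in the shallow piezometer, so vertical flow is downward (recharge condition).

|i_v| ≈ 0.315; vertical flow is downward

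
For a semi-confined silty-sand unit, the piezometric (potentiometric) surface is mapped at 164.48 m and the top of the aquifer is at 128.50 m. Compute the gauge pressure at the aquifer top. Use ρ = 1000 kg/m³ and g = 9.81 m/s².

P ≈ 353 kPa

Pressure head at the aquifer top: ψ = h − z = 164.48 − 128.50 = 35.98 m.
P = ρgψ = 1000 × 9.81 × 35.98 = 352964 Pa ≈ 353 kPa.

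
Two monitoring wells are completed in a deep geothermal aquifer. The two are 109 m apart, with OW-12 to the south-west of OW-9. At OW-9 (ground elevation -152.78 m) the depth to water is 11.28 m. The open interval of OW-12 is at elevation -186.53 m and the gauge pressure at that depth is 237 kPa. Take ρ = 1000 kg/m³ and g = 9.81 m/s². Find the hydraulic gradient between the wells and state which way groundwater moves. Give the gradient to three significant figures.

i ≈ 0.0155; groundwater flows toward the north-east

Total head at OW-9: h = -152.78 − 11.28 = -164.06 m.
Pressure head at OW-12: ψ = P/(ρg) = 237×1000 / (1000 × 9.81) = 24.16 m.
Total head at OW-12: h = z + ψ = -186.53 + 24.16 = -162.37 m.
Head difference: h(OW-9) − h(OW-12) = -164.06 − (-162.37) = -1.69 m.
Hydraulic gradient: i = |Δh| / L = 1.69 / 109 = 0.0155.
Flow is from higher to lower head: from OW-12 toward OW-9, i.e. toward the north-east.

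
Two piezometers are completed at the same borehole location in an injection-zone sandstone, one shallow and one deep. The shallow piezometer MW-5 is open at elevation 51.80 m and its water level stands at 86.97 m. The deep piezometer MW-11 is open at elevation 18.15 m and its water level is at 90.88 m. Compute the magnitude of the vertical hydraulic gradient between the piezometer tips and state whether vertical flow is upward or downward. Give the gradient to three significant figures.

|i_v| ≈ 0.116; vertical flow is upward

Total head at MW-5: h = 86.97 m (water level in the standpipe).
Total head at MW-11: h = 90.88 m.
Δh = h(MW-5) − h(MW-11) = 86.97 − 90.88 = -3.91 m.
Vertical separation Δz = 51.80 − 18.15 = 33.65 m.
|i_v| = |Δh| / Δz = 3.91 / 33.65 = 0.116.
Head is higher in the deep piezometer, so vertical flow is upward (discharge condition).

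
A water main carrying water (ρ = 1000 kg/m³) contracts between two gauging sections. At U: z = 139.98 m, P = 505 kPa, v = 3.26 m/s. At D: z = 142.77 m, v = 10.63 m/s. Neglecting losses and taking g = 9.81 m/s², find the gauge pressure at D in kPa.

Pressure head at U: ψ₁ = P₁/(ρg) = 505×1000 / (1000 × 9.81) = 51.48 m.
Velocity heads: v₁²/2g = 3.26²/19.62 = 0.542 m; v₂²/2g = 10.63²/19.62 = 5.759 m.
Total head H = z₁ + ψ₁ + v₁²/2g = 139.98 + 51.48 + 0.542 = 192.00 m.
ψ₂ = H − z₂ − v₂²/2g = 192.00 − 142.77 − 5.759 = 43.47 m.
P₂ = ρgψ₂ = 1000 × 9.81 × 43.47 ≈ 426 kPa.

P₂ ≈ 426 kPa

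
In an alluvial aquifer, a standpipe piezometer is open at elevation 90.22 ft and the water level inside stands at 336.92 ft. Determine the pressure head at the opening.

Total head h = 336.92 ft (the water-surface elevation in the piezometer).
Pressure head ψ = h − z = 336.92 − 90.22 = 246.70 ft.

ψ ≈ 246.70 ft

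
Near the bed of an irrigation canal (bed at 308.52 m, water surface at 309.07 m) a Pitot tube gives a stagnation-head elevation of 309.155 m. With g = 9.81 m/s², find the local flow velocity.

Near the bed, under hydrostatic conditions, the piezometric head (z + ψ) equals the free-surface elevation, 309.07 m.
Velocity head = total − piezometric = 309.155 − 309.07 = 0.085 m.
v = √(2g·h_v) = √(2 × 9.81 × 0.085) = 1.29 m/s.

v ≈ 1.29 m/s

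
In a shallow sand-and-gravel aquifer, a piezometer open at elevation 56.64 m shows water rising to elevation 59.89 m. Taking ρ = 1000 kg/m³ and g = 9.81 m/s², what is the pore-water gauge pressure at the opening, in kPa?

P ≈ 31.9 kPa

Pressure head ψ = h − z = 59.89 − 56.64 = 3.25 m.
P = ρgψ = 1000 × 9.81 × 3.25 = 31882 Pa ≈ 31.9 kPa.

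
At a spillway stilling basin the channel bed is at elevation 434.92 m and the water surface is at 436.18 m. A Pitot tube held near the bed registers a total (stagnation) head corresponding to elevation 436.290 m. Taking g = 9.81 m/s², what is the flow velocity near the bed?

Near the bed, under hydrostatic conditions, the piezometric head (z + ψ) equals the free-surface elevation, 436.18 m.
Velocity head = total − piezometric = 436.290 − 436.18 = 0.110 m.
v = √(2g·h_v) = √(2 × 9.81 × 0.110) = 1.47 m/s.

v ≈ 1.47 m/s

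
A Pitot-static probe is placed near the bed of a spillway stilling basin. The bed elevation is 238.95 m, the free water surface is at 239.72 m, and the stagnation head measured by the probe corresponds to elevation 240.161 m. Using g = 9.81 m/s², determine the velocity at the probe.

Near the bed, under hydrostatic conditions, the piezometric head (z + ψ) equals the free-surface elevation, 239.72 m.
Velocity head = total − piezometric = 240.161 − 239.72 = 0.441 m.
v = √(2g·h_v) = √(2 × 9.81 × 0.441) = 2.94 m/s.

v ≈ 2.94 m/s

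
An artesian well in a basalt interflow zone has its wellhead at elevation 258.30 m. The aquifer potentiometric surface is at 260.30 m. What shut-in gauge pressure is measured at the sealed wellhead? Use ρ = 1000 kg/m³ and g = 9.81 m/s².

Head above the cap: Δh = 260.30 − 258.30 = 2.00 m.
P = ρgΔh = 1000 × 9.81 × 2.00 = 19620 Pa ≈ 19.6 kPa.

P ≈ 19.6 kPa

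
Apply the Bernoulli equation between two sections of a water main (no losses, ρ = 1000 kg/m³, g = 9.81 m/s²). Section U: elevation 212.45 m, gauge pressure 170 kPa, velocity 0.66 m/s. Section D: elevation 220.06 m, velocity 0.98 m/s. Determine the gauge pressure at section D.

P₂ ≈ 95.1 kPa

Pressure head at U: ψ₁ = P₁/(ρg) = 170×1000 / (1000 × 9.81) = 17.33 m.
Velocity heads: v₁²/2g = 0.66²/19.62 = 0.022 m; v₂²/2g = 0.98²/19.62 = 0.049 m.
Total head H = z₁ + ψ₁ + v₁²/2g = 212.45 + 17.33 + 0.022 = 229.80 m.
ψ₂ = H − z₂ − v₂²/2g = 229.80 − 220.06 − 0.049 = 9.69 m.
P₂ = ρgψ₂ = 1000 × 9.81 × 9.69 ≈ 95.1 kPa.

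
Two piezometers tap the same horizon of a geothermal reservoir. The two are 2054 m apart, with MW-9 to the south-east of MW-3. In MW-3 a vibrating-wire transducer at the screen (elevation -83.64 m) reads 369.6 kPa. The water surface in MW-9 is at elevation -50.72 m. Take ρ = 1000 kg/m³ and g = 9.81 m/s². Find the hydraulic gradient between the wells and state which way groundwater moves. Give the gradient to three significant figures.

Pressure head at MW-3: ψ = P/(ρg) = 369.6×1000 / (1000 × 9.81) = 37.68 m.
Total head at MW-3: h = z + ψ = -83.64 + 37.68 = -45.96 m.
Total head at MW-9: h = -50.72 m (water level in the piezometer is the total head).
Head difference: h(MW-3) − h(MW-9) = -45.96 − (-50.72) = 4.76 m.
Hydraulic gradient: i = |Δh| / L = 4.76 / 2054 = 0.00232.
Flow is from higher to lower head: from MW-3 toward MW-9, i.e. toward the south-east.

i ≈ 0.00232; groundwater flows toward the south-east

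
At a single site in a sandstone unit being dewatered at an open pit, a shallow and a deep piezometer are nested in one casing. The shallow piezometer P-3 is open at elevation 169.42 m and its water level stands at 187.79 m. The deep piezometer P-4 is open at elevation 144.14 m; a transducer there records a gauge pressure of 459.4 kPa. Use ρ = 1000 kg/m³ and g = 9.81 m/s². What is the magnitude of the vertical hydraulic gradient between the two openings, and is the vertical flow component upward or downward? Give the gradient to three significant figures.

Total head at P-3: h = 187.79 m (water level in the standpipe).
Pressure head at P-4: ψ = P/(ρg) = 459.4×1000 / (1000 × 9.81) = 46.83 m.
Total head at P-4: h = z + ψ = 144.14 + 46.83 = 190.97 m.
Δh = h(P-3) − h(P-4) = 187.79 − 190.97 = -3.18 m.
Vertical separation Δz = 169.42 − 144.14 = 25.28 m.
|i_v| = |Δh| / Δz = 3.18 / 25.28 = 0.126.
Head is higher in the deep piezometer, so vertical flow is upward (discharge condition).

|i_v| ≈ 0.126; vertical flow is upward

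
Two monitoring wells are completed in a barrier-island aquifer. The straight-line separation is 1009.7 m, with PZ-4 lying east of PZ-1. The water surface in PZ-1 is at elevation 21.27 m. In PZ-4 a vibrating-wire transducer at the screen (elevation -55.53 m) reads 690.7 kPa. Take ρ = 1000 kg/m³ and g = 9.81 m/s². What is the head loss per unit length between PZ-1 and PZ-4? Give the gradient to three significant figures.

i ≈ 0.00633 m/m

Total head at PZ-1: h = 21.27 m (water level in the piezometer is the total head).
Pressure head at PZ-4: ψ = P/(ρg) = 690.7×1000 / (1000 × 9.81) = 70.41 m.
Total head at PZ-4: h = z + ψ = -55.53 + 70.41 = 14.88 m.
Head difference: h(PZ-1) − h(PZ-4) = 21.27 − 14.88 = 6.39 m.
Hydraulic gradient: i = |Δh| / L = 6.39 / 1009.7 = 0.00633.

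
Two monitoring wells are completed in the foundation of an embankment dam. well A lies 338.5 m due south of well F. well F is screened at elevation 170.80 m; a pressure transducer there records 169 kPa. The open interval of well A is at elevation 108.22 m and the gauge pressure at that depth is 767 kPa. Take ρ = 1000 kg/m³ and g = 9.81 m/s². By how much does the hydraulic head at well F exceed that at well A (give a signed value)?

Pressure head at well F: ψ = P/(ρg) = 169×1000 / (1000 × 9.81) = 17.23 m.
Total head at well F: h = z + ψ = 170.80 + 17.23 = 188.03 m.
Pressure head at well A: ψ = P/(ρg) = 767×1000 / (1000 × 9.81) = 78.19 m.
Total head at well A: h = z + ψ = 108.22 + 78.19 = 186.41 m.
Head difference: h(well F) − h(well A) = 188.03 − 186.41 = 1.62 m.

Δh ≈ 1.62 m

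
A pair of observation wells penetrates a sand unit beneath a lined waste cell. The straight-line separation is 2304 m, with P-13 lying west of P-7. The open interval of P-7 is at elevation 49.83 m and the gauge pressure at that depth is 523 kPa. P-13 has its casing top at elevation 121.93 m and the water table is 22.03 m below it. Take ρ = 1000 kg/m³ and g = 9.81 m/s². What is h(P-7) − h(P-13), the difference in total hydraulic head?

Δh ≈ 3.24 m

Pressure head at P-7: ψ = P/(ρg) = 523×1000 / (1000 × 9.81) = 53.31 m.
Total head at P-7: h = z + ψ = 49.83 + 53.31 = 103.14 m.
Total head at P-13: h = 121.93 − 22.03 = 99.90 m.
Head difference: h(P-7) − h(P-13) = 103.14 − 99.90 = 3.24 m.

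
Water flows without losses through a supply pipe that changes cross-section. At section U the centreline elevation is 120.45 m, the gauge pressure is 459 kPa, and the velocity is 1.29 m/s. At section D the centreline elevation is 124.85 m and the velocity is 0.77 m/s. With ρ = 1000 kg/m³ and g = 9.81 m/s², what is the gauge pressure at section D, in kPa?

P₂ ≈ 416 kPa

Pressure head at U: ψ₁ = P₁/(ρg) = 459×1000 / (1000 × 9.81) = 46.79 m.
Velocity heads: v₁²/2g = 1.29²/19.62 = 0.085 m; v₂²/2g = 0.77²/19.62 = 0.030 m.
Total head H = z₁ + ψ₁ + v₁²/2g = 120.45 + 46.79 + 0.085 = 167.33 m.
ψ₂ = H − z₂ − v₂²/2g = 167.33 − 124.85 − 0.030 = 42.45 m.
P₂ = ρgψ₂ = 1000 × 9.81 × 42.45 ≈ 416 kPa.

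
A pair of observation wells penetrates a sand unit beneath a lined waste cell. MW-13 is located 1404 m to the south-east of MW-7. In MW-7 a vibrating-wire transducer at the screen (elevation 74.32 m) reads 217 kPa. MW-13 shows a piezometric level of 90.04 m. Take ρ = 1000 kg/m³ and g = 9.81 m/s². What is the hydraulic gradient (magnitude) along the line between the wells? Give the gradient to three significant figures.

i ≈ 0.00456

Pressure head at MW-7: ψ = P/(ρg) = 217×1000 / (1000 × 9.81) = 22.12 m.
Total head at MW-7: h = z + ψ = 74.32 + 22.12 = 96.44 m.
Total head at MW-13: h = 90.04 m (water level in the piezometer is the total head).
Head difference: h(MW-7) − h(MW-13) = 96.44 − 90.04 = 6.40 m.
Hydraulic gradient: i = |Δh| / L = 6.40 / 1404 = 0.00456.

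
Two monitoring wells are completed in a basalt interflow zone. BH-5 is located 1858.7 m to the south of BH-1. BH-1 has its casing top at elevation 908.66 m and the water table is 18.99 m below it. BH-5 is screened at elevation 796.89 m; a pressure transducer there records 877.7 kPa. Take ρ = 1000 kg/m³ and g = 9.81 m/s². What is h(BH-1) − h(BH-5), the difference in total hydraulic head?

Total head at BH-1: h = 908.66 − 18.99 = 889.67 m.
Pressure head at BH-5: ψ = P/(ρg) = 877.7×1000 / (1000 × 9.81) = 89.47 m.
Total head at BH-5: h = z + ψ = 796.89 + 89.47 = 886.36 m.
Head difference: h(BH-1) − h(BH-5) = 889.67 − 886.36 = 3.31 m.

Δh ≈ 3.31 m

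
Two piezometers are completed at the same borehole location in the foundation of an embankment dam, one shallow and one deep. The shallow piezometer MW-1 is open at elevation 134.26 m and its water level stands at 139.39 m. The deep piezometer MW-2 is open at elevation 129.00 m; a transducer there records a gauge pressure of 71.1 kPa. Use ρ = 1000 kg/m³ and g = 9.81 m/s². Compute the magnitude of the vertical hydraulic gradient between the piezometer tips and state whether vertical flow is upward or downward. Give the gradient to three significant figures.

Total head at MW-1: h = 139.39 m (water level in the standpipe).
Pressure head at MW-2: ψ = P/(ρg) = 71.1×1000 / (1000 × 9.81) = 7.25 m.
Total head at MW-2: h = z + ψ = 129.00 + 7.25 = 136.25 m.
Δh = h(MW-1) − h(MW-2) = 139.39 − 136.25 = 3.14 m.
Vertical separation Δz = 134.26 − 129.00 = 5.26 m.
|i_v| = |Δh| / Δz = 3.14 / 5.26 = 0.597.
Head is higher in the shallow piezometer, so vertical flow is downward (recharge condition).

|i_v| ≈ 0.597; vertical flow is downward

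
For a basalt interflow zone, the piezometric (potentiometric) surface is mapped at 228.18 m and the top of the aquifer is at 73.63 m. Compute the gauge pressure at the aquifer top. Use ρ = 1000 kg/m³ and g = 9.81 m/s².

Pressure head at the aquifer top: ψ = h − z = 228.18 − 73.63 = 154.55 m.
P = ρgψ = 1000 × 9.81 × 154.55 = 1516136 Pa ≈ 1520 kPa.

P ≈ 1520 kPa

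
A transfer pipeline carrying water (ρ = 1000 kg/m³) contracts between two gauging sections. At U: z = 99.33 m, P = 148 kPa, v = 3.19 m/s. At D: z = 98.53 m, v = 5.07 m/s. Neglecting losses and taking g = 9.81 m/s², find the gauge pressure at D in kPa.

Pressure head at U: ψ₁ = P₁/(ρg) = 148×1000 / (1000 × 9.81) = 15.09 m.
Velocity heads: v₁²/2g = 3.19²/19.62 = 0.519 m; v₂²/2g = 5.07²/19.62 = 1.310 m.
Total head H = z₁ + ψ₁ + v₁²/2g = 99.33 + 15.09 + 0.519 = 114.94 m.
ψ₂ = H − z₂ − v₂²/2g = 114.94 − 98.53 − 1.310 = 15.10 m.
P₂ = ρgψ₂ = 1000 × 9.81 × 15.10 ≈ 148 kPa.

P₂ ≈ 148 kPa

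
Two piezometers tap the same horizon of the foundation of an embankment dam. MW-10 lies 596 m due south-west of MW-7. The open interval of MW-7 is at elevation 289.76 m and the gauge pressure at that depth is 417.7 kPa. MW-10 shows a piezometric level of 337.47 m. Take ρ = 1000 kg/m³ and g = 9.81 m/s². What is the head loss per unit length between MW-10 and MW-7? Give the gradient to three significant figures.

Pressure head at MW-7: ψ = P/(ρg) = 417.7×1000 / (1000 × 9.81) = 42.58 m.
Total head at MW-7: h = z + ψ = 289.76 + 42.58 = 332.34 m.
Total head at MW-10: h = 337.47 m (water level in the piezometer is the total head).
Head difference: h(MW-7) − h(MW-10) = 332.34 − 337.47 = -5.13 m.
Hydraulic gradient: i = |Δh| / L = 5.13 / 596 = 0.00861.

i ≈ 0.00861 m/m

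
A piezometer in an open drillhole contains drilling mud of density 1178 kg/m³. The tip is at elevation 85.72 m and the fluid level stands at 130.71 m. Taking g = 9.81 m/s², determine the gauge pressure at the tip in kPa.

Pressure head ψ = h − z = 130.71 − 85.72 = 44.99 m.
P = ρgψ = 1178 × 9.81 × 44.99 = 519913 Pa ≈ 520 kPa.

P ≈ 520 kPa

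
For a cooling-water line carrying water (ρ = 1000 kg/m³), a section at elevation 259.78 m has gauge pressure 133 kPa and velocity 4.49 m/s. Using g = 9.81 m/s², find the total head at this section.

h ≈ 274.37 m

Pressure head ψ = P/(ρg) = 133×1000 / (1000 × 9.81) = 13.56 m.
Velocity head = v²/(2g) = 4.49² / (2 × 9.81) = 1.028 m.
h = z + ψ + v²/(2g) = 259.78 + 13.56 + 1.028 = 274.37 m.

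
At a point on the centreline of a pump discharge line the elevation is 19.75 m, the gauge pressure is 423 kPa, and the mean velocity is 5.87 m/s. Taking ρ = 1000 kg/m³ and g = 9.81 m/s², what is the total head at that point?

h ≈ 64.63 m

Pressure head ψ = P/(ρg) = 423×1000 / (1000 × 9.81) = 43.12 m.
Velocity head = v²/(2g) = 5.87² / (2 × 9.81) = 1.756 m.
h = z + ψ + v²/(2g) = 19.75 + 43.12 + 1.756 = 64.63 m.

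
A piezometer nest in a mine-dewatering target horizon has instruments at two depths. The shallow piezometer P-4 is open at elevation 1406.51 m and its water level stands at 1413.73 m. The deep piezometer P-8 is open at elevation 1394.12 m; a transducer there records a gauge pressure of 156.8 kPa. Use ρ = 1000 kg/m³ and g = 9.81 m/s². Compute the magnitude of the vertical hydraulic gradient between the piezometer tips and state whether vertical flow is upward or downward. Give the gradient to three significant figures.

Total head at P-4: h = 1413.73 m (water level in the standpipe).
Pressure head at P-8: ψ = P/(ρg) = 156.8×1000 / (1000 × 9.81) = 15.98 m.
Total head at P-8: h = z + ψ = 1394.12 + 15.98 = 1410.10 m.
Δh = h(P-4) − h(P-8) = 1413.73 − 1410.10 = 3.63 m.
Vertical separation Δz = 1406.51 − 1394.12 = 12.39 m.
|i_v| = |Δh| / Δz = 3.63 / 12.39 = 0.293.
Head is higher in the shallow piezometer, so vertical flow is downward (recharge condition).

|i_v| ≈ 0.293; vertical flow is downward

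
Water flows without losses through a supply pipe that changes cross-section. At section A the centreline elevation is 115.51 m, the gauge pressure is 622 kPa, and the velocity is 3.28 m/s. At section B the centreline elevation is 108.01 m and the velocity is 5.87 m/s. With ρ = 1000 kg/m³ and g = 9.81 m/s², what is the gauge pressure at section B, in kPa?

Pressure head at A: ψ₁ = P₁/(ρg) = 622×1000 / (1000 × 9.81) = 63.40 m.
Velocity heads: v₁²/2g = 3.28²/19.62 = 0.548 m; v₂²/2g = 5.87²/19.62 = 1.756 m.
Total head H = z₁ + ψ₁ + v₁²/2g = 115.51 + 63.40 + 0.548 = 179.46 m.
ψ₂ = H − z₂ − v₂²/2g = 179.46 − 108.01 − 1.756 = 69.69 m.
P₂ = ρgψ₂ = 1000 × 9.81 × 69.69 ≈ 684 kPa.

P₂ ≈ 684 kPa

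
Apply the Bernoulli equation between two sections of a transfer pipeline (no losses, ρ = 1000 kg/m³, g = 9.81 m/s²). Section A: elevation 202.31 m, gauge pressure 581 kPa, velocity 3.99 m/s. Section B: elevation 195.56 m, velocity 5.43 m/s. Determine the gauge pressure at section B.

P₂ ≈ 640 kPa

Pressure head at A: ψ₁ = P₁/(ρg) = 581×1000 / (1000 × 9.81) = 59.23 m.
Velocity heads: v₁²/2g = 3.99²/19.62 = 0.811 m; v₂²/2g = 5.43²/19.62 = 1.503 m.
Total head H = z₁ + ψ₁ + v₁²/2g = 202.31 + 59.23 + 0.811 = 262.35 m.
ψ₂ = H − z₂ − v₂²/2g = 262.35 − 195.56 − 1.503 = 65.29 m.
P₂ = ρgψ₂ = 1000 × 9.81 × 65.29 ≈ 640 kPa.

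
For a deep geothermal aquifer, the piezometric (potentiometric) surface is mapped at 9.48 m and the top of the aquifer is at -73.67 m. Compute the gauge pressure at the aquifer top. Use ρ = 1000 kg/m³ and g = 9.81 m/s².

Pressure head at the aquifer top: ψ = h − z = 9.48 − (-73.67) = 83.15 m.
P = ρgψ = 1000 × 9.81 × 83.15 = 815702 Pa ≈ 816 kPa.

P ≈ 816 kPa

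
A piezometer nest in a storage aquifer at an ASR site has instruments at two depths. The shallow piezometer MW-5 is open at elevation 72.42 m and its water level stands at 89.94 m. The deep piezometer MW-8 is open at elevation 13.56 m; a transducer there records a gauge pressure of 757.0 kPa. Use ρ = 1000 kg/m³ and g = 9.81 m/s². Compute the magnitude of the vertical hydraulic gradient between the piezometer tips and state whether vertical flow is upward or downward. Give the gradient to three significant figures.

Total head at MW-5: h = 89.94 m (water level in the standpipe).
Pressure head at MW-8: ψ = P/(ρg) = 757.0×1000 / (1000 × 9.81) = 77.17 m.
Total head at MW-8: h = z + ψ = 13.56 + 77.17 = 90.73 m.
Δh = h(MW-5) − h(MW-8) = 89.94 − 90.73 = -0.79 m.
Vertical separation Δz = 72.42 − 13.56 = 58.86 m.
|i_v| = |Δh| / Δz = 0.79 / 58.86 = 0.0134.
Head is higher in the deep piezometer, so vertical flow is upward (discharge condition).

|i_v| ≈ 0.0134; vertical flow is upward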